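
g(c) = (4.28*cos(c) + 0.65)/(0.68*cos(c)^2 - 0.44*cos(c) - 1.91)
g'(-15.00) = -4.13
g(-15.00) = 2.20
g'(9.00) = 4.39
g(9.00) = 3.44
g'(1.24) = 2.04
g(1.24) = -1.03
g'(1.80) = 2.42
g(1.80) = 0.18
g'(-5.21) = 2.04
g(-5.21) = -1.37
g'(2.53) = 4.37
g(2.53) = 2.61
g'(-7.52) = -2.04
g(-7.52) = -1.04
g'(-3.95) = 3.81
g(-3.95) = 1.80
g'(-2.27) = -3.61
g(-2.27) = 1.56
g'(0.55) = 1.75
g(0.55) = -2.40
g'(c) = (1.36*sin(c)*cos(c) - 0.44*sin(c))*(4.28*cos(c) + 0.65)/(0.68*cos(c)^2 - 0.44*cos(c) - 1.91)^2 - 4.28*sin(c)/(0.68*cos(c)^2 - 0.44*cos(c) - 1.91)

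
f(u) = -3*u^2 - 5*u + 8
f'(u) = -6*u - 5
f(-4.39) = -27.87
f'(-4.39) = 21.34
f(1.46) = -5.69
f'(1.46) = -13.76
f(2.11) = -15.91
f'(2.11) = -17.66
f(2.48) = -22.85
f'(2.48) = -19.88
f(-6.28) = -78.92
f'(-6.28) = 32.68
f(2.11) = -15.91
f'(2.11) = -17.66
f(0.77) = 2.37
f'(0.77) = -9.62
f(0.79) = 2.18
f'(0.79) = -9.74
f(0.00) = 8.00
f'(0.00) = -5.00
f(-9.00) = -190.00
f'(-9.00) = 49.00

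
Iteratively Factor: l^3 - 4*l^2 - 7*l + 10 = (l - 1)*(l^2 - 3*l - 10) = (l - 1)*(l + 2)*(l - 5)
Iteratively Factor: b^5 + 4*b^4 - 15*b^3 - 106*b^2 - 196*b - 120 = (b - 5)*(b^4 + 9*b^3 + 30*b^2 + 44*b + 24) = (b - 5)*(b + 3)*(b^3 + 6*b^2 + 12*b + 8) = (b - 5)*(b + 2)*(b + 3)*(b^2 + 4*b + 4) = (b - 5)*(b + 2)^2*(b + 3)*(b + 2)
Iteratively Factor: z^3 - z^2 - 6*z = (z)*(z^2 - z - 6) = z*(z - 3)*(z + 2)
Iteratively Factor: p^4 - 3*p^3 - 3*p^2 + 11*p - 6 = (p - 3)*(p^3 - 3*p + 2) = (p - 3)*(p - 1)*(p^2 + p - 2) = (p - 3)*(p - 1)^2*(p + 2)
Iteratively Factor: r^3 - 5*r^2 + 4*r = (r - 1)*(r^2 - 4*r) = r*(r - 1)*(r - 4)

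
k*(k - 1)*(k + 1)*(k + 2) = k^4 + 2*k^3 - k^2 - 2*k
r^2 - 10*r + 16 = (r - 8)*(r - 2)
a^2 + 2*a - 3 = (a - 1)*(a + 3)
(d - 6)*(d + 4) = d^2 - 2*d - 24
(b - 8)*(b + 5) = b^2 - 3*b - 40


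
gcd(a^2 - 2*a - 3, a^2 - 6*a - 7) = a + 1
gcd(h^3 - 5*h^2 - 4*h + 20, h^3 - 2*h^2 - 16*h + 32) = h - 2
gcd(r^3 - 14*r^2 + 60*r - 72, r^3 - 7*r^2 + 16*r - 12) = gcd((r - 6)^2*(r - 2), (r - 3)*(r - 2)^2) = r - 2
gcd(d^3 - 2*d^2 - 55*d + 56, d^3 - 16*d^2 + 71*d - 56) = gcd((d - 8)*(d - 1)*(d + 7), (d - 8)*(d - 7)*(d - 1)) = d^2 - 9*d + 8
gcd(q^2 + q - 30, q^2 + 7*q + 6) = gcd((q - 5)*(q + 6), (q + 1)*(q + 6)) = q + 6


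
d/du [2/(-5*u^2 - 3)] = 20*u/(5*u^2 + 3)^2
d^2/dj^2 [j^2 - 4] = 2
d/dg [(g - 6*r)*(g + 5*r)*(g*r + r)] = r*(3*g^2 - 2*g*r + 2*g - 30*r^2 - r)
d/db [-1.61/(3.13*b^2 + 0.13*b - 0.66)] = (10.0786*b + 0.2093)/(3.13*b^2 + 0.13*b - 0.66)^2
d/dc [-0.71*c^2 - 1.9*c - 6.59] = -1.42*c - 1.9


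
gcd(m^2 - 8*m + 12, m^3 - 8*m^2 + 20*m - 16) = m - 2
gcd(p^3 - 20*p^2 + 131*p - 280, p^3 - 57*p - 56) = p - 8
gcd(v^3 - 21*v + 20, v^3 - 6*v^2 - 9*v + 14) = v - 1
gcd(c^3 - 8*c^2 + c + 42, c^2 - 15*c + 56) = c - 7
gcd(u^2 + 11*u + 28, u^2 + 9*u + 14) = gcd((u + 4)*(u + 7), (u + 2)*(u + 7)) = u + 7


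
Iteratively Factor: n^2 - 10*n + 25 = (n - 5)*(n - 5)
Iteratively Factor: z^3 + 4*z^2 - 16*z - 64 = (z + 4)*(z^2 - 16) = (z + 4)^2*(z - 4)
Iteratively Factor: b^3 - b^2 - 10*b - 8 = (b - 4)*(b^2 + 3*b + 2) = (b - 4)*(b + 2)*(b + 1)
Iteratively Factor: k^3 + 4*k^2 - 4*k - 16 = (k - 2)*(k^2 + 6*k + 8) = (k - 2)*(k + 2)*(k + 4)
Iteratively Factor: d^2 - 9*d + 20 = (d - 5)*(d - 4)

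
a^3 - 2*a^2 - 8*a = a*(a - 4)*(a + 2)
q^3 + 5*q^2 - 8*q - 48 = (q - 3)*(q + 4)^2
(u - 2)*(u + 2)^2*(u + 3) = u^4 + 5*u^3 + 2*u^2 - 20*u - 24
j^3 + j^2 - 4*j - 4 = (j - 2)*(j + 1)*(j + 2)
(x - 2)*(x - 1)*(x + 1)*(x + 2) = x^4 - 5*x^2 + 4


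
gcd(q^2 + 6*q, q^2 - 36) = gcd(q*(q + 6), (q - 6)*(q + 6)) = q + 6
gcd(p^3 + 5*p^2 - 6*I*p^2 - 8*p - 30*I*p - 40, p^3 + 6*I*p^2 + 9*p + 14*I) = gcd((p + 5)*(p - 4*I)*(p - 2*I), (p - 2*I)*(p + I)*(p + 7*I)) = p - 2*I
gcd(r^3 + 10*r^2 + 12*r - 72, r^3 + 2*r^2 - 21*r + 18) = r + 6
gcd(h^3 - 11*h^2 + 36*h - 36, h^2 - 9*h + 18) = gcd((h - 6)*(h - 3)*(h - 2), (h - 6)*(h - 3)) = h^2 - 9*h + 18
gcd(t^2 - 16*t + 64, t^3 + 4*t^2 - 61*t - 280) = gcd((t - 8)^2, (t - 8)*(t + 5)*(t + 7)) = t - 8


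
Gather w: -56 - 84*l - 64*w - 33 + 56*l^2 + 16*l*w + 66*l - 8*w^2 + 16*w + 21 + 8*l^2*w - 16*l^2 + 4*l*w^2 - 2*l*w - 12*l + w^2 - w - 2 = 40*l^2 - 30*l + w^2*(4*l - 7) + w*(8*l^2 + 14*l - 49) - 70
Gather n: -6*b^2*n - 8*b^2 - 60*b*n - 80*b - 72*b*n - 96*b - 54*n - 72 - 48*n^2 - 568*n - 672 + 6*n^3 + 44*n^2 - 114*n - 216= -8*b^2 - 176*b + 6*n^3 - 4*n^2 + n*(-6*b^2 - 132*b - 736) - 960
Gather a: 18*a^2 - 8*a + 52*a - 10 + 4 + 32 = 18*a^2 + 44*a + 26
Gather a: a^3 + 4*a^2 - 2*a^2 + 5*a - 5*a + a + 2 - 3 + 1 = a^3 + 2*a^2 + a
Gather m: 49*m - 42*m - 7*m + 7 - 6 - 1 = 0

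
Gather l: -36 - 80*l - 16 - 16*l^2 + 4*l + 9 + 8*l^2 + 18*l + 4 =-8*l^2 - 58*l - 39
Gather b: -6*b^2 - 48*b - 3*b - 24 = -6*b^2 - 51*b - 24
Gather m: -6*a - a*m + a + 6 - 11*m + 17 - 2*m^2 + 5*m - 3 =-5*a - 2*m^2 + m*(-a - 6) + 20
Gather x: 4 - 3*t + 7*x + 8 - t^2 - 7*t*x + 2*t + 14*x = -t^2 - t + x*(21 - 7*t) + 12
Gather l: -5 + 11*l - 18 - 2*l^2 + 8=-2*l^2 + 11*l - 15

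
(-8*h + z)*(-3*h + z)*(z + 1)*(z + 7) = 24*h^2*z^2 + 192*h^2*z + 168*h^2 - 11*h*z^3 - 88*h*z^2 - 77*h*z + z^4 + 8*z^3 + 7*z^2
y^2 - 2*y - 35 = (y - 7)*(y + 5)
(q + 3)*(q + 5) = q^2 + 8*q + 15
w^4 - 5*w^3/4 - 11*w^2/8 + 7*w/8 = w*(w - 7/4)*(w - 1/2)*(w + 1)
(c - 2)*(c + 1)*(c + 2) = c^3 + c^2 - 4*c - 4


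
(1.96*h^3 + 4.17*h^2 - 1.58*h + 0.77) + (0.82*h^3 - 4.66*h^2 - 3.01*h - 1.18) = 2.78*h^3 - 0.49*h^2 - 4.59*h - 0.41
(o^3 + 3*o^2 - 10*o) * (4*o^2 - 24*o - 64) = 4*o^5 - 12*o^4 - 176*o^3 + 48*o^2 + 640*o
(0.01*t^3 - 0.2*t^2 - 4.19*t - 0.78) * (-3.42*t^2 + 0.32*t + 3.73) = -0.0342*t^5 + 0.6872*t^4 + 14.3031*t^3 + 0.5808*t^2 - 15.8783*t - 2.9094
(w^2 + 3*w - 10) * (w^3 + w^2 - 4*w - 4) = w^5 + 4*w^4 - 11*w^3 - 26*w^2 + 28*w + 40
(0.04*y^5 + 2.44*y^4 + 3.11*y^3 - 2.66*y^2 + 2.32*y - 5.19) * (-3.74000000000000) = -0.1496*y^5 - 9.1256*y^4 - 11.6314*y^3 + 9.9484*y^2 - 8.6768*y + 19.4106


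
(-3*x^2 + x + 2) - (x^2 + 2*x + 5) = -4*x^2 - x - 3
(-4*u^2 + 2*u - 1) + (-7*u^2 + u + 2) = -11*u^2 + 3*u + 1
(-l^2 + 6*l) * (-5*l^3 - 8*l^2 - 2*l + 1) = 5*l^5 - 22*l^4 - 46*l^3 - 13*l^2 + 6*l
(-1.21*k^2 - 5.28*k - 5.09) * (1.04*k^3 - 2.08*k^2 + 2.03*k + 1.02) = -1.2584*k^5 - 2.9744*k^4 + 3.2325*k^3 - 1.3654*k^2 - 15.7183*k - 5.1918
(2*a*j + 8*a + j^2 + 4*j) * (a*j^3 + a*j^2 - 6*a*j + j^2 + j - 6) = 2*a^2*j^4 + 10*a^2*j^3 - 4*a^2*j^2 - 48*a^2*j + a*j^5 + 5*a*j^4 - 14*a*j^2 - 4*a*j - 48*a + j^4 + 5*j^3 - 2*j^2 - 24*j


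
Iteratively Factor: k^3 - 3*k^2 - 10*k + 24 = (k - 2)*(k^2 - k - 12) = (k - 2)*(k + 3)*(k - 4)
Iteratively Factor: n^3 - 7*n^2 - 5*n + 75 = (n + 3)*(n^2 - 10*n + 25) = (n - 5)*(n + 3)*(n - 5)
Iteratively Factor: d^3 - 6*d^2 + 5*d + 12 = (d - 4)*(d^2 - 2*d - 3) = (d - 4)*(d + 1)*(d - 3)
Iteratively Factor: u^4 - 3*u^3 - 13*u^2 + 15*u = (u - 5)*(u^3 + 2*u^2 - 3*u) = (u - 5)*(u + 3)*(u^2 - u) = (u - 5)*(u - 1)*(u + 3)*(u)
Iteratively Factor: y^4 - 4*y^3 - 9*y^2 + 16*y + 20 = (y - 2)*(y^3 - 2*y^2 - 13*y - 10) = (y - 5)*(y - 2)*(y^2 + 3*y + 2) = (y - 5)*(y - 2)*(y + 1)*(y + 2)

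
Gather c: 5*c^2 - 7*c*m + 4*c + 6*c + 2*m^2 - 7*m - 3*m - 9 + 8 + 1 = 5*c^2 + c*(10 - 7*m) + 2*m^2 - 10*m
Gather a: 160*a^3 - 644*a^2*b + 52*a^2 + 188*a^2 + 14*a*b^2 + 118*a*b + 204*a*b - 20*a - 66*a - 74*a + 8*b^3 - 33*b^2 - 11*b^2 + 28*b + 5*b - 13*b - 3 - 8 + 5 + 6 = 160*a^3 + a^2*(240 - 644*b) + a*(14*b^2 + 322*b - 160) + 8*b^3 - 44*b^2 + 20*b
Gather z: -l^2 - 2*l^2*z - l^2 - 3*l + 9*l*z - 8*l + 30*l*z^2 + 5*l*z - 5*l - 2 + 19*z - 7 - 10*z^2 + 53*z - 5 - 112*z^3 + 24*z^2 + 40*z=-2*l^2 - 16*l - 112*z^3 + z^2*(30*l + 14) + z*(-2*l^2 + 14*l + 112) - 14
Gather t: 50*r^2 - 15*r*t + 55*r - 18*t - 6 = 50*r^2 + 55*r + t*(-15*r - 18) - 6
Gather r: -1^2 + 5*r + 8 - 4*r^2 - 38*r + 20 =-4*r^2 - 33*r + 27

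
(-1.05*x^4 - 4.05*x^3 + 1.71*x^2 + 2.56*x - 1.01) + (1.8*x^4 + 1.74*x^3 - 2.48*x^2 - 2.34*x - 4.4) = 0.75*x^4 - 2.31*x^3 - 0.77*x^2 + 0.22*x - 5.41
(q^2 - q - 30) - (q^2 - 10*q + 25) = 9*q - 55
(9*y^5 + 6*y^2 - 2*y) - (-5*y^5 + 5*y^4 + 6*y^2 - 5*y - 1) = 14*y^5 - 5*y^4 + 3*y + 1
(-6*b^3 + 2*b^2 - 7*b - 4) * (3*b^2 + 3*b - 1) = -18*b^5 - 12*b^4 - 9*b^3 - 35*b^2 - 5*b + 4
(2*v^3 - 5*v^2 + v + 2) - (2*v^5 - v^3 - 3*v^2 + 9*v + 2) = -2*v^5 + 3*v^3 - 2*v^2 - 8*v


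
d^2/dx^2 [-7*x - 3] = 0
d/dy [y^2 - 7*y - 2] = 2*y - 7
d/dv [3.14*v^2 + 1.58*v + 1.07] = 6.28*v + 1.58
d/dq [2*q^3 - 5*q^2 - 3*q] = 6*q^2 - 10*q - 3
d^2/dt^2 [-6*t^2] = -12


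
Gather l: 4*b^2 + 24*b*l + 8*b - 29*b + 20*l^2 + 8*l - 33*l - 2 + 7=4*b^2 - 21*b + 20*l^2 + l*(24*b - 25) + 5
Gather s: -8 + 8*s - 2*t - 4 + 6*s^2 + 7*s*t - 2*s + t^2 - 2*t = 6*s^2 + s*(7*t + 6) + t^2 - 4*t - 12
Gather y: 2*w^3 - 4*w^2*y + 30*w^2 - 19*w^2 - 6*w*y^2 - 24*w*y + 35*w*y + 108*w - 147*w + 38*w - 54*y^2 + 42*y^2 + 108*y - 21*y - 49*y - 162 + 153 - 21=2*w^3 + 11*w^2 - w + y^2*(-6*w - 12) + y*(-4*w^2 + 11*w + 38) - 30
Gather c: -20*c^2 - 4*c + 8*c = -20*c^2 + 4*c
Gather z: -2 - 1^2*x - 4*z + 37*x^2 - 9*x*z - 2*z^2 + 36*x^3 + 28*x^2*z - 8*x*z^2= 36*x^3 + 37*x^2 - x + z^2*(-8*x - 2) + z*(28*x^2 - 9*x - 4) - 2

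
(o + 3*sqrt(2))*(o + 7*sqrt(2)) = o^2 + 10*sqrt(2)*o + 42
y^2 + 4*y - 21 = (y - 3)*(y + 7)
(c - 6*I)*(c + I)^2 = c^3 - 4*I*c^2 + 11*c + 6*I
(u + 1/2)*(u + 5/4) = u^2 + 7*u/4 + 5/8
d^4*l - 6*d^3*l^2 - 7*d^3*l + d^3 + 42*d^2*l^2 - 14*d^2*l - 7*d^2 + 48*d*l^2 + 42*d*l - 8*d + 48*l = (d - 8)*(d + 1)*(d - 6*l)*(d*l + 1)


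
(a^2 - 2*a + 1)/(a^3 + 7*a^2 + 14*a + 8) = (a^2 - 2*a + 1)/(a^3 + 7*a^2 + 14*a + 8)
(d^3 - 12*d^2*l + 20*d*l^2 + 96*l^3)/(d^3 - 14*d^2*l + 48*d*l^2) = (d + 2*l)/d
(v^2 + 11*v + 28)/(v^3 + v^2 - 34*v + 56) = (v + 4)/(v^2 - 6*v + 8)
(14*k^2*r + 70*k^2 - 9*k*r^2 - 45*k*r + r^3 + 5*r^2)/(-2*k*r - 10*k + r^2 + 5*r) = -7*k + r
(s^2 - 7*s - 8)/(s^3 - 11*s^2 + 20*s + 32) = 1/(s - 4)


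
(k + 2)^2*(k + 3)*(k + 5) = k^4 + 12*k^3 + 51*k^2 + 92*k + 60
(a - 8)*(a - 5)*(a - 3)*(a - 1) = a^4 - 17*a^3 + 95*a^2 - 199*a + 120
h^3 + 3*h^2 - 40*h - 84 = (h - 6)*(h + 2)*(h + 7)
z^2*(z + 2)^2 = z^4 + 4*z^3 + 4*z^2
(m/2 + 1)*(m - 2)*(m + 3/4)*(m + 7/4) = m^4/2 + 5*m^3/4 - 43*m^2/32 - 5*m - 21/8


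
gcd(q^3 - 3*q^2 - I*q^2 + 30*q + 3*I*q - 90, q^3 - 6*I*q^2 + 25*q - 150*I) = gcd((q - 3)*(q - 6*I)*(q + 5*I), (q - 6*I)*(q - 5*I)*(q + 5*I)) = q^2 - I*q + 30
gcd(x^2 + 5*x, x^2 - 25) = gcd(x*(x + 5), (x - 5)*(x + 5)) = x + 5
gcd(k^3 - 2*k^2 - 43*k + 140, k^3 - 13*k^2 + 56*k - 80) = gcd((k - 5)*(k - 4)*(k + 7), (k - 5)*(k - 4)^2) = k^2 - 9*k + 20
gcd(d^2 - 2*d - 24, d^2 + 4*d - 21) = 1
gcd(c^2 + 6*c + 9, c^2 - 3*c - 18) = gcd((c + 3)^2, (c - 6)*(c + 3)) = c + 3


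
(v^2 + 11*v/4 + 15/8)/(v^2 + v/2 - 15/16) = 2*(2*v + 3)/(4*v - 3)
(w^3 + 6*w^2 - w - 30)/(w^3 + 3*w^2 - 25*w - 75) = (w - 2)/(w - 5)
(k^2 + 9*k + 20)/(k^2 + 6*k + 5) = (k + 4)/(k + 1)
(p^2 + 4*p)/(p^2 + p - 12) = p/(p - 3)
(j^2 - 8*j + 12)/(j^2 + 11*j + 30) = (j^2 - 8*j + 12)/(j^2 + 11*j + 30)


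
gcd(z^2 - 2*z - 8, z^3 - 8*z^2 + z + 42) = z + 2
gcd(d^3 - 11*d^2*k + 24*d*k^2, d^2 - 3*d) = d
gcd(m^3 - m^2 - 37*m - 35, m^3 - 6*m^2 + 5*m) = 1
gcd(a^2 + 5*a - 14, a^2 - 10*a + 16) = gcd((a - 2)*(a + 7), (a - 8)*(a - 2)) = a - 2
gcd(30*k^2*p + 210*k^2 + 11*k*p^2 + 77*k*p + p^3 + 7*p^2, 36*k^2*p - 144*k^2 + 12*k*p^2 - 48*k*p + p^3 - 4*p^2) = 6*k + p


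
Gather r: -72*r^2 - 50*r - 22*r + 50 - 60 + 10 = -72*r^2 - 72*r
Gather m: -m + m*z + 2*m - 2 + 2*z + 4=m*(z + 1) + 2*z + 2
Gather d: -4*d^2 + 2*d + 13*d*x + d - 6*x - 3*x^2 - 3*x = -4*d^2 + d*(13*x + 3) - 3*x^2 - 9*x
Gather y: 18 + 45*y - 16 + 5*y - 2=50*y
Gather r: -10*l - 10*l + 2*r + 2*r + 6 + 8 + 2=-20*l + 4*r + 16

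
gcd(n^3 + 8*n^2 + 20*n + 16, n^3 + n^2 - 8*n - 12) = n^2 + 4*n + 4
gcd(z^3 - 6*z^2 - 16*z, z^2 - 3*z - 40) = z - 8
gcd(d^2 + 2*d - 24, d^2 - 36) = d + 6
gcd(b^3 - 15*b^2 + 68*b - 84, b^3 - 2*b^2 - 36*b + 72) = b^2 - 8*b + 12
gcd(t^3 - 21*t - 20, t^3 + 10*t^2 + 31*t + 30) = 1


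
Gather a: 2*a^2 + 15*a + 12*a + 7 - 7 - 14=2*a^2 + 27*a - 14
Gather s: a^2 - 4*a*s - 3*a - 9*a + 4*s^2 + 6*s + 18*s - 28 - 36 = a^2 - 12*a + 4*s^2 + s*(24 - 4*a) - 64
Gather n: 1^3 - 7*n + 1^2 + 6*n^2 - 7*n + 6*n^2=12*n^2 - 14*n + 2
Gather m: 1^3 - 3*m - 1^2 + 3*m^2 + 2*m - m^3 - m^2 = -m^3 + 2*m^2 - m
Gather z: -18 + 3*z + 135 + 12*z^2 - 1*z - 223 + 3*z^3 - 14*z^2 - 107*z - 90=3*z^3 - 2*z^2 - 105*z - 196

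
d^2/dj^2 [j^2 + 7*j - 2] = 2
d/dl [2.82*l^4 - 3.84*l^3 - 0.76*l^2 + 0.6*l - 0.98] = 11.28*l^3 - 11.52*l^2 - 1.52*l + 0.6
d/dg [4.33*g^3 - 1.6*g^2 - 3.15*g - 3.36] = 12.99*g^2 - 3.2*g - 3.15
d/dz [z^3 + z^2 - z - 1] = 3*z^2 + 2*z - 1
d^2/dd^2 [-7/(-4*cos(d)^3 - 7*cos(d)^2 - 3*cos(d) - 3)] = 7*((6*cos(d) + 14*cos(2*d) + 9*cos(3*d))*(4*cos(d)^3 + 7*cos(d)^2 + 3*cos(d) + 3) + 2*(12*cos(d)^2 + 14*cos(d) + 3)^2*sin(d)^2)/(4*cos(d)^3 + 7*cos(d)^2 + 3*cos(d) + 3)^3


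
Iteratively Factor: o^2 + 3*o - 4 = (o - 1)*(o + 4)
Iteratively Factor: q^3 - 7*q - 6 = (q + 1)*(q^2 - q - 6) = (q - 3)*(q + 1)*(q + 2)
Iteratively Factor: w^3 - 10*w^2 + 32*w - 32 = (w - 2)*(w^2 - 8*w + 16) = (w - 4)*(w - 2)*(w - 4)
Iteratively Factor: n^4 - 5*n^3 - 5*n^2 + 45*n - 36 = (n - 1)*(n^3 - 4*n^2 - 9*n + 36) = (n - 4)*(n - 1)*(n^2 - 9) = (n - 4)*(n - 3)*(n - 1)*(n + 3)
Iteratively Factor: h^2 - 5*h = (h - 5)*(h)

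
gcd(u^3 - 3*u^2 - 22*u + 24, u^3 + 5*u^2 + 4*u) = u + 4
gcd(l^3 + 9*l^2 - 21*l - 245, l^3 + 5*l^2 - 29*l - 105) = l^2 + 2*l - 35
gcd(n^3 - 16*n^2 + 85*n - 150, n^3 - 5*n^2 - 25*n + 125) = n^2 - 10*n + 25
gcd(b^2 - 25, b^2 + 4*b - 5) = b + 5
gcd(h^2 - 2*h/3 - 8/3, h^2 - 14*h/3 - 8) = h + 4/3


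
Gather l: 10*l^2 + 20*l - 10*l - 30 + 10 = 10*l^2 + 10*l - 20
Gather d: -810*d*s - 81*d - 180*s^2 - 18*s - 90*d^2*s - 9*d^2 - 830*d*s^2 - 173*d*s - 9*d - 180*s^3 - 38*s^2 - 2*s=d^2*(-90*s - 9) + d*(-830*s^2 - 983*s - 90) - 180*s^3 - 218*s^2 - 20*s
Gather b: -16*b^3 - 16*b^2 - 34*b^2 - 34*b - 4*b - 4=-16*b^3 - 50*b^2 - 38*b - 4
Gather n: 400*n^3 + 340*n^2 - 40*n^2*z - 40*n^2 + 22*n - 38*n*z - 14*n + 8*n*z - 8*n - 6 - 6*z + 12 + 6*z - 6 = 400*n^3 + n^2*(300 - 40*z) - 30*n*z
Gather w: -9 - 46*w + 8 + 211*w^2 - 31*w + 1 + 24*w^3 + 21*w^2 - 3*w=24*w^3 + 232*w^2 - 80*w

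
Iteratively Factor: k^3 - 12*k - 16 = (k + 2)*(k^2 - 2*k - 8) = (k - 4)*(k + 2)*(k + 2)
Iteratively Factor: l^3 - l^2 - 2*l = (l + 1)*(l^2 - 2*l) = l*(l + 1)*(l - 2)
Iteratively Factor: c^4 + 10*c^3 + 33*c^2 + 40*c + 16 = (c + 1)*(c^3 + 9*c^2 + 24*c + 16) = (c + 1)*(c + 4)*(c^2 + 5*c + 4) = (c + 1)^2*(c + 4)*(c + 4)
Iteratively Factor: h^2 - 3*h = (h - 3)*(h)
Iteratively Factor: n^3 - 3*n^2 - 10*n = (n)*(n^2 - 3*n - 10) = n*(n - 5)*(n + 2)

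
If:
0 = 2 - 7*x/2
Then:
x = 4/7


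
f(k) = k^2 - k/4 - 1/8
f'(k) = 2*k - 1/4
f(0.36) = -0.09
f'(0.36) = 0.47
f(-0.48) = 0.23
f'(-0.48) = -1.21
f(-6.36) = 41.91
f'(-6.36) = -12.97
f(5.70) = 30.94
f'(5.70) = 11.15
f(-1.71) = 3.23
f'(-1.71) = -3.67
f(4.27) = 17.04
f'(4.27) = 8.29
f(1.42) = 1.54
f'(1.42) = 2.59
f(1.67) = 2.25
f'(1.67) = 3.09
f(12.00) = 140.88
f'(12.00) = 23.75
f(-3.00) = 9.62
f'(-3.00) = -6.25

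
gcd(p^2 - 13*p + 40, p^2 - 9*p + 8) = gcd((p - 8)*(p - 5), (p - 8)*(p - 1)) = p - 8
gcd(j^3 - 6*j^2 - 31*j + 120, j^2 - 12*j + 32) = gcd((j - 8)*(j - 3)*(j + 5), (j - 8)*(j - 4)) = j - 8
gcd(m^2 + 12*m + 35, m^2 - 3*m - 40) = m + 5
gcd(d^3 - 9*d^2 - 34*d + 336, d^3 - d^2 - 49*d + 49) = d - 7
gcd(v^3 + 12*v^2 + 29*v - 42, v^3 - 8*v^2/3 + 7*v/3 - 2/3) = v - 1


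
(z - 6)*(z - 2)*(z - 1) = z^3 - 9*z^2 + 20*z - 12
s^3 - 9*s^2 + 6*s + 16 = (s - 8)*(s - 2)*(s + 1)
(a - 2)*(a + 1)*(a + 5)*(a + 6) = a^4 + 10*a^3 + 17*a^2 - 52*a - 60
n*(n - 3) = n^2 - 3*n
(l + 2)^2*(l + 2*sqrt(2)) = l^3 + 2*sqrt(2)*l^2 + 4*l^2 + 4*l + 8*sqrt(2)*l + 8*sqrt(2)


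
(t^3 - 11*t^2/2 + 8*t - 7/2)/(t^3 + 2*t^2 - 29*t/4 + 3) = 2*(2*t^3 - 11*t^2 + 16*t - 7)/(4*t^3 + 8*t^2 - 29*t + 12)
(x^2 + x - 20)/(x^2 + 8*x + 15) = (x - 4)/(x + 3)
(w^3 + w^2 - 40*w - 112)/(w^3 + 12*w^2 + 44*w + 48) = (w^2 - 3*w - 28)/(w^2 + 8*w + 12)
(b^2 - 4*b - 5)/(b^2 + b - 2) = (b^2 - 4*b - 5)/(b^2 + b - 2)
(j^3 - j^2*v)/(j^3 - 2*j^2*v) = (j - v)/(j - 2*v)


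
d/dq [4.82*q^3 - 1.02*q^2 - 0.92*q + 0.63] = 14.46*q^2 - 2.04*q - 0.92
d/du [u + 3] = 1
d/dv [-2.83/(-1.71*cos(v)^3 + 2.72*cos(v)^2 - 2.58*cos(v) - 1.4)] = (14.5179*cos(v)^2 - 15.3952*cos(v) + 7.3014)*sin(v)/(1.71*cos(v)^3 - 2.72*cos(v)^2 + 2.58*cos(v) + 1.4)^2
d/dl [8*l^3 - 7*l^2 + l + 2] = 24*l^2 - 14*l + 1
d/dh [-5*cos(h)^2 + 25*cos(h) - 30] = 5*(2*cos(h) - 5)*sin(h)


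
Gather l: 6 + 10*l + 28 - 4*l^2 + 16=-4*l^2 + 10*l + 50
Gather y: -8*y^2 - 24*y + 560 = -8*y^2 - 24*y + 560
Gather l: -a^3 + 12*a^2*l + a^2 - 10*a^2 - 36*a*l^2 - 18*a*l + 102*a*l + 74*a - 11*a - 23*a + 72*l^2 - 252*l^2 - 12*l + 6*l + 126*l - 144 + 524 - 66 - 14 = -a^3 - 9*a^2 + 40*a + l^2*(-36*a - 180) + l*(12*a^2 + 84*a + 120) + 300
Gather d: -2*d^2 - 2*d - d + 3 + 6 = -2*d^2 - 3*d + 9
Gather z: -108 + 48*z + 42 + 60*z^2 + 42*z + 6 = 60*z^2 + 90*z - 60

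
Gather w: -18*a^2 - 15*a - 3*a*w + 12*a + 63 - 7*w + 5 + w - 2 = -18*a^2 - 3*a + w*(-3*a - 6) + 66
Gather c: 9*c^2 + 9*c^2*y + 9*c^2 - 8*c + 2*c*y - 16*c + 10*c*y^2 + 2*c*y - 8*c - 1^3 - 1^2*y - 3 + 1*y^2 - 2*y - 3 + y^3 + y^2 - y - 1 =c^2*(9*y + 18) + c*(10*y^2 + 4*y - 32) + y^3 + 2*y^2 - 4*y - 8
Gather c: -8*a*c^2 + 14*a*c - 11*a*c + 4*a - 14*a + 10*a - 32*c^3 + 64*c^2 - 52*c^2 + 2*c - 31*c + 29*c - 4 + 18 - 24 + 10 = 3*a*c - 32*c^3 + c^2*(12 - 8*a)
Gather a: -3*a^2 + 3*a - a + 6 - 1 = -3*a^2 + 2*a + 5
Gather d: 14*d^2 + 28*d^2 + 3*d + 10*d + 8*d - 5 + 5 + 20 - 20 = 42*d^2 + 21*d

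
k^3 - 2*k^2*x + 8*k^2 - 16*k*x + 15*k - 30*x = (k + 3)*(k + 5)*(k - 2*x)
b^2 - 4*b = b*(b - 4)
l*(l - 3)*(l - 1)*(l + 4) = l^4 - 13*l^2 + 12*l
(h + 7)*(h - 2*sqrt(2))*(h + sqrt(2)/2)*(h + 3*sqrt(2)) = h^4 + 3*sqrt(2)*h^3/2 + 7*h^3 - 11*h^2 + 21*sqrt(2)*h^2/2 - 77*h - 6*sqrt(2)*h - 42*sqrt(2)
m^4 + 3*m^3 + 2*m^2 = m^2*(m + 1)*(m + 2)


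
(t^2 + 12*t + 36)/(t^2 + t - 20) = (t^2 + 12*t + 36)/(t^2 + t - 20)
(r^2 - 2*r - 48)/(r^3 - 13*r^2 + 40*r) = (r + 6)/(r*(r - 5))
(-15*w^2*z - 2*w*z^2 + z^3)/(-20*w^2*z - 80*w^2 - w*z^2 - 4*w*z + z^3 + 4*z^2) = z*(3*w + z)/(4*w*z + 16*w + z^2 + 4*z)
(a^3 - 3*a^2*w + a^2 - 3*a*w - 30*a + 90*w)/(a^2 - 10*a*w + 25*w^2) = (a^3 - 3*a^2*w + a^2 - 3*a*w - 30*a + 90*w)/(a^2 - 10*a*w + 25*w^2)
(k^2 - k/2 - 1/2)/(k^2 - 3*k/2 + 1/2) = (2*k + 1)/(2*k - 1)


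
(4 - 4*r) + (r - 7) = -3*r - 3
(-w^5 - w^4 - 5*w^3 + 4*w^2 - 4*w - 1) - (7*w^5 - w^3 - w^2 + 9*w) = -8*w^5 - w^4 - 4*w^3 + 5*w^2 - 13*w - 1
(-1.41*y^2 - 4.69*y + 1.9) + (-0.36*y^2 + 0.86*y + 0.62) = -1.77*y^2 - 3.83*y + 2.52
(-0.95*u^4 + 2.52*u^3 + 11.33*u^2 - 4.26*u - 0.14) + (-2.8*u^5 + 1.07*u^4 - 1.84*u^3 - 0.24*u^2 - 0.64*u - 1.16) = -2.8*u^5 + 0.12*u^4 + 0.68*u^3 + 11.09*u^2 - 4.9*u - 1.3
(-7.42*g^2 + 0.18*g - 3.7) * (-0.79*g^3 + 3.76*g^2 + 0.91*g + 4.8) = 5.8618*g^5 - 28.0414*g^4 - 3.1524*g^3 - 49.3642*g^2 - 2.503*g - 17.76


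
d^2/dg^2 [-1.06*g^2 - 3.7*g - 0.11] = -2.12000000000000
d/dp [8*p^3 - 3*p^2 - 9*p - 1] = 24*p^2 - 6*p - 9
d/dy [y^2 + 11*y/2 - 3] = 2*y + 11/2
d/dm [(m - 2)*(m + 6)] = 2*m + 4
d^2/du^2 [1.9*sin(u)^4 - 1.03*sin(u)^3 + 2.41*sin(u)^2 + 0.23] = -30.4*sin(u)^4 + 9.27*sin(u)^3 + 13.16*sin(u)^2 - 6.18*sin(u) + 4.82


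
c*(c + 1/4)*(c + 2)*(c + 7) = c^4 + 37*c^3/4 + 65*c^2/4 + 7*c/2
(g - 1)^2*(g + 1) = g^3 - g^2 - g + 1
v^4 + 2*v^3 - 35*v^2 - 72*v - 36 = (v - 6)*(v + 1)^2*(v + 6)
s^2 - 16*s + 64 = (s - 8)^2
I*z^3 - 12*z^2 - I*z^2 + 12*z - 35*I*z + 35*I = (z + 5*I)*(z + 7*I)*(I*z - I)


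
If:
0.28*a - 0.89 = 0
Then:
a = 3.18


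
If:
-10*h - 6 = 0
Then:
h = -3/5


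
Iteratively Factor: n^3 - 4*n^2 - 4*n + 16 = (n - 4)*(n^2 - 4) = (n - 4)*(n - 2)*(n + 2)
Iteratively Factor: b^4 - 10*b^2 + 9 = (b + 3)*(b^3 - 3*b^2 - b + 3) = (b - 1)*(b + 3)*(b^2 - 2*b - 3) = (b - 3)*(b - 1)*(b + 3)*(b + 1)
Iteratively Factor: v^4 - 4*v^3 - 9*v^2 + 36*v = (v - 3)*(v^3 - v^2 - 12*v) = (v - 3)*(v + 3)*(v^2 - 4*v) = v*(v - 3)*(v + 3)*(v - 4)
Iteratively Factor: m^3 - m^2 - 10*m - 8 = (m + 2)*(m^2 - 3*m - 4) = (m + 1)*(m + 2)*(m - 4)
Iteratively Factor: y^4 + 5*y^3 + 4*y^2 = (y)*(y^3 + 5*y^2 + 4*y) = y*(y + 1)*(y^2 + 4*y) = y*(y + 1)*(y + 4)*(y)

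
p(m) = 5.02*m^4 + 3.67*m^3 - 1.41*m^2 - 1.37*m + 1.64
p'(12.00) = 36248.47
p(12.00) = 110218.64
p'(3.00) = 631.42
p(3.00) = 490.55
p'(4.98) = 2737.64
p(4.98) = 3500.72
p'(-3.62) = -799.44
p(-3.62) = 676.09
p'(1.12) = 37.49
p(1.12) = 11.39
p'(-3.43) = -672.47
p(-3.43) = 536.49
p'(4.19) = 1657.19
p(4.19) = 1788.36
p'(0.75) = 11.18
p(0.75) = 2.96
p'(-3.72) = -872.21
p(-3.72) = 759.63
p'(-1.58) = -48.63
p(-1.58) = 17.09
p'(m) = 20.08*m^3 + 11.01*m^2 - 2.82*m - 1.37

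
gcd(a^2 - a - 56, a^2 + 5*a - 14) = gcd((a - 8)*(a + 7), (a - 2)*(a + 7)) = a + 7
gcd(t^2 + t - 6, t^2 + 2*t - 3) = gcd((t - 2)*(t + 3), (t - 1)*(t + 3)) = t + 3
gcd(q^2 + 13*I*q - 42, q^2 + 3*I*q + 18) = q + 6*I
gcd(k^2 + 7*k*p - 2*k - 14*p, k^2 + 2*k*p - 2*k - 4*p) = k - 2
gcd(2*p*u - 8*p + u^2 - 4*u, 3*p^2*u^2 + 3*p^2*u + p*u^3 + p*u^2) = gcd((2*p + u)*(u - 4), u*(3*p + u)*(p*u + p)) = 1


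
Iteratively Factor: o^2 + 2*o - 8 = (o - 2)*(o + 4)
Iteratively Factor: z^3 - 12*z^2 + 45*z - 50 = (z - 5)*(z^2 - 7*z + 10) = (z - 5)*(z - 2)*(z - 5)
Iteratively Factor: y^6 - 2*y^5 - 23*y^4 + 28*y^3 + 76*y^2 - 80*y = (y + 2)*(y^5 - 4*y^4 - 15*y^3 + 58*y^2 - 40*y) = (y - 5)*(y + 2)*(y^4 + y^3 - 10*y^2 + 8*y) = (y - 5)*(y - 2)*(y + 2)*(y^3 + 3*y^2 - 4*y) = y*(y - 5)*(y - 2)*(y + 2)*(y^2 + 3*y - 4) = y*(y - 5)*(y - 2)*(y + 2)*(y + 4)*(y - 1)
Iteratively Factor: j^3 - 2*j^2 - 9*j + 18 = (j - 3)*(j^2 + j - 6) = (j - 3)*(j + 3)*(j - 2)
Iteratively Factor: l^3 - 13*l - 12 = (l - 4)*(l^2 + 4*l + 3) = (l - 4)*(l + 3)*(l + 1)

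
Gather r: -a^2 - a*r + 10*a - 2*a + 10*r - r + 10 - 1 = -a^2 + 8*a + r*(9 - a) + 9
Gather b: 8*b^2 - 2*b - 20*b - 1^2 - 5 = 8*b^2 - 22*b - 6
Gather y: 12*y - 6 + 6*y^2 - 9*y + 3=6*y^2 + 3*y - 3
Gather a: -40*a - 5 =-40*a - 5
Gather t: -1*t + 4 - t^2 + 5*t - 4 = -t^2 + 4*t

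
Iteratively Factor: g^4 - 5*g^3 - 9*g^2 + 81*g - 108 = (g - 3)*(g^3 - 2*g^2 - 15*g + 36) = (g - 3)^2*(g^2 + g - 12) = (g - 3)^3*(g + 4)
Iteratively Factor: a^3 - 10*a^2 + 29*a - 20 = (a - 5)*(a^2 - 5*a + 4) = (a - 5)*(a - 1)*(a - 4)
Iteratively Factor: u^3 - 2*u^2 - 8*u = (u - 4)*(u^2 + 2*u) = u*(u - 4)*(u + 2)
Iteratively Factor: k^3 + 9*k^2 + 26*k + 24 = (k + 2)*(k^2 + 7*k + 12) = (k + 2)*(k + 3)*(k + 4)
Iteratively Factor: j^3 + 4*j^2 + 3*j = (j + 3)*(j^2 + j) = j*(j + 3)*(j + 1)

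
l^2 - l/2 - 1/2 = (l - 1)*(l + 1/2)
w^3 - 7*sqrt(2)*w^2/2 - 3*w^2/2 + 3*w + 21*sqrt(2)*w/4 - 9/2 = (w - 3/2)*(w - 3*sqrt(2))*(w - sqrt(2)/2)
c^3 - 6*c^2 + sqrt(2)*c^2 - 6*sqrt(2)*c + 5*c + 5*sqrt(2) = (c - 5)*(c - 1)*(c + sqrt(2))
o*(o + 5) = o^2 + 5*o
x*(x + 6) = x^2 + 6*x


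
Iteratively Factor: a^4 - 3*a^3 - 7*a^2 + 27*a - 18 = (a + 3)*(a^3 - 6*a^2 + 11*a - 6) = (a - 3)*(a + 3)*(a^2 - 3*a + 2) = (a - 3)*(a - 1)*(a + 3)*(a - 2)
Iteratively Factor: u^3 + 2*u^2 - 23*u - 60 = (u + 3)*(u^2 - u - 20) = (u + 3)*(u + 4)*(u - 5)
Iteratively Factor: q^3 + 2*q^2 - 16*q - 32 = (q + 2)*(q^2 - 16) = (q - 4)*(q + 2)*(q + 4)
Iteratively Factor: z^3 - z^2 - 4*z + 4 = (z - 1)*(z^2 - 4) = (z - 2)*(z - 1)*(z + 2)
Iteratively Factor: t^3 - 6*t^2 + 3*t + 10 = (t - 5)*(t^2 - t - 2) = (t - 5)*(t - 2)*(t + 1)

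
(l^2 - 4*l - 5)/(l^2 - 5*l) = (l + 1)/l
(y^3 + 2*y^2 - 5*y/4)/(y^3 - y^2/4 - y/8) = 2*(2*y + 5)/(4*y + 1)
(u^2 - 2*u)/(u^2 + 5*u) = (u - 2)/(u + 5)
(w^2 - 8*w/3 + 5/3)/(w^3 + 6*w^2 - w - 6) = (w - 5/3)/(w^2 + 7*w + 6)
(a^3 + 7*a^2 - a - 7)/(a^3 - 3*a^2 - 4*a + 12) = (a^3 + 7*a^2 - a - 7)/(a^3 - 3*a^2 - 4*a + 12)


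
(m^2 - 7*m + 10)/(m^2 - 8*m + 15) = (m - 2)/(m - 3)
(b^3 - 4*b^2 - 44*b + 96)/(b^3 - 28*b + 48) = (b - 8)/(b - 4)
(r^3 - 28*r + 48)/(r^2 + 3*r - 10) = (r^2 + 2*r - 24)/(r + 5)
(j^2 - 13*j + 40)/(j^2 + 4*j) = (j^2 - 13*j + 40)/(j*(j + 4))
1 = 1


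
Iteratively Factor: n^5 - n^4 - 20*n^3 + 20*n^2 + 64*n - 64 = (n + 2)*(n^4 - 3*n^3 - 14*n^2 + 48*n - 32) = (n - 4)*(n + 2)*(n^3 + n^2 - 10*n + 8) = (n - 4)*(n + 2)*(n + 4)*(n^2 - 3*n + 2) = (n - 4)*(n - 1)*(n + 2)*(n + 4)*(n - 2)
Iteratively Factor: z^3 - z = (z)*(z^2 - 1) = z*(z + 1)*(z - 1)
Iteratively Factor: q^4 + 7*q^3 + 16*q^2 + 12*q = (q + 2)*(q^3 + 5*q^2 + 6*q) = (q + 2)^2*(q^2 + 3*q) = (q + 2)^2*(q + 3)*(q)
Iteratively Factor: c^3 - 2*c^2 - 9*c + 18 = (c + 3)*(c^2 - 5*c + 6) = (c - 2)*(c + 3)*(c - 3)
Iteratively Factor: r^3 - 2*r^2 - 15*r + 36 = (r - 3)*(r^2 + r - 12) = (r - 3)^2*(r + 4)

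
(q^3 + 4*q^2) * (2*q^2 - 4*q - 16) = 2*q^5 + 4*q^4 - 32*q^3 - 64*q^2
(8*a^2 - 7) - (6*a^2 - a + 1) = 2*a^2 + a - 8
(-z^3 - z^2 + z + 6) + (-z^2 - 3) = -z^3 - 2*z^2 + z + 3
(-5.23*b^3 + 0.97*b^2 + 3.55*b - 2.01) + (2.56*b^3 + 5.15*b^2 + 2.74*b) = -2.67*b^3 + 6.12*b^2 + 6.29*b - 2.01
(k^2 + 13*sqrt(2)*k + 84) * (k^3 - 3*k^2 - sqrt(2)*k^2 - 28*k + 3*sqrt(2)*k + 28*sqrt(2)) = k^5 - 3*k^4 + 12*sqrt(2)*k^4 - 36*sqrt(2)*k^3 + 30*k^3 - 420*sqrt(2)*k^2 - 174*k^2 - 1624*k + 252*sqrt(2)*k + 2352*sqrt(2)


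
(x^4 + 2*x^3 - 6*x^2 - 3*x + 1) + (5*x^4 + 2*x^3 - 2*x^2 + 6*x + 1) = 6*x^4 + 4*x^3 - 8*x^2 + 3*x + 2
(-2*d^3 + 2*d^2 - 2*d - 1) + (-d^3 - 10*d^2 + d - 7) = -3*d^3 - 8*d^2 - d - 8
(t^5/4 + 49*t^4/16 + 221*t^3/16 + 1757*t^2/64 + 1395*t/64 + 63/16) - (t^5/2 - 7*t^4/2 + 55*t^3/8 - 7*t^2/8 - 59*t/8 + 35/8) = -t^5/4 + 105*t^4/16 + 111*t^3/16 + 1813*t^2/64 + 1867*t/64 - 7/16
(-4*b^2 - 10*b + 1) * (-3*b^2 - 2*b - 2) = 12*b^4 + 38*b^3 + 25*b^2 + 18*b - 2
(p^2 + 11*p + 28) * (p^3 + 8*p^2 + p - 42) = p^5 + 19*p^4 + 117*p^3 + 193*p^2 - 434*p - 1176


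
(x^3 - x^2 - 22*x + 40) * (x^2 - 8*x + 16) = x^5 - 9*x^4 + 2*x^3 + 200*x^2 - 672*x + 640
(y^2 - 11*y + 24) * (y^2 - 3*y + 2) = y^4 - 14*y^3 + 59*y^2 - 94*y + 48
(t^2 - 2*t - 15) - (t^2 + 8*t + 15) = -10*t - 30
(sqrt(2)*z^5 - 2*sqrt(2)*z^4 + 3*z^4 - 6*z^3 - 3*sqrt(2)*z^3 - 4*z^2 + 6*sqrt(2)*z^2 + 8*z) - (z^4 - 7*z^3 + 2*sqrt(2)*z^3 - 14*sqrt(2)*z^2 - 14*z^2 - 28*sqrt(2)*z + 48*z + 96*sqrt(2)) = sqrt(2)*z^5 - 2*sqrt(2)*z^4 + 2*z^4 - 5*sqrt(2)*z^3 + z^3 + 10*z^2 + 20*sqrt(2)*z^2 - 40*z + 28*sqrt(2)*z - 96*sqrt(2)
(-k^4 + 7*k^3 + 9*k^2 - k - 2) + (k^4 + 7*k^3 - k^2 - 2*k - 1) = 14*k^3 + 8*k^2 - 3*k - 3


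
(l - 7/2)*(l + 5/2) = l^2 - l - 35/4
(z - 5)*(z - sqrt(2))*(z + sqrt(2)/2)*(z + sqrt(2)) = z^4 - 5*z^3 + sqrt(2)*z^3/2 - 5*sqrt(2)*z^2/2 - 2*z^2 - sqrt(2)*z + 10*z + 5*sqrt(2)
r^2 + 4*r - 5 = (r - 1)*(r + 5)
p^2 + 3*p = p*(p + 3)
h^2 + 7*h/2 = h*(h + 7/2)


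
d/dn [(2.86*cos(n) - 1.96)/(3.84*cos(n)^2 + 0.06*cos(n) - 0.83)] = (10.9824*cos(n)^2 - 15.0528*cos(n) + 2.2562)*sin(n)/(14.7456*cos(n)^4 + 0.4608*cos(n)^3 - 6.3708*cos(n)^2 - 0.0996*cos(n) + 0.6889)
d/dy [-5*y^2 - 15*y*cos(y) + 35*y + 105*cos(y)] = 15*y*sin(y) - 10*y - 105*sin(y) - 15*cos(y) + 35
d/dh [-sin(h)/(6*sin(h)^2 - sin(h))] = 6*cos(h)/(6*sin(h) - 1)^2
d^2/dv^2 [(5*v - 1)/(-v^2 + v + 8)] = 2*((2*v - 1)^2*(5*v - 1) + 3*(5*v - 2)*(-v^2 + v + 8))/(-v^2 + v + 8)^3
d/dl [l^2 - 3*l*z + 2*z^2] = 2*l - 3*z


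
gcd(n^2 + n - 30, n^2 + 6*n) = n + 6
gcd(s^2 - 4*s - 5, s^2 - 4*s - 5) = s^2 - 4*s - 5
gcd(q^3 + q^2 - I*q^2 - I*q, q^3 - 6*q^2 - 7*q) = q^2 + q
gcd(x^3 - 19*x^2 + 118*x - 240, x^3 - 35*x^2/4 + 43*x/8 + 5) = x - 8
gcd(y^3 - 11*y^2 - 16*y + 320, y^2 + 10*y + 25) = y + 5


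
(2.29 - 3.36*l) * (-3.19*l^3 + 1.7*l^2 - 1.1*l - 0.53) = 10.7184*l^4 - 13.0171*l^3 + 7.589*l^2 - 0.7382*l - 1.2137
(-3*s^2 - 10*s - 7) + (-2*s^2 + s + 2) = -5*s^2 - 9*s - 5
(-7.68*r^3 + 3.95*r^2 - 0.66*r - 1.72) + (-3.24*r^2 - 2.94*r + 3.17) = -7.68*r^3 + 0.71*r^2 - 3.6*r + 1.45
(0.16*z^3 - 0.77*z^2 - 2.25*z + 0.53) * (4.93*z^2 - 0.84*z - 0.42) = 0.7888*z^5 - 3.9305*z^4 - 10.5129*z^3 + 4.8263*z^2 + 0.4998*z - 0.2226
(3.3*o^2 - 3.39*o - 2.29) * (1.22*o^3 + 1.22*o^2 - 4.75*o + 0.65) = 4.026*o^5 - 0.1098*o^4 - 22.6046*o^3 + 15.4537*o^2 + 8.674*o - 1.4885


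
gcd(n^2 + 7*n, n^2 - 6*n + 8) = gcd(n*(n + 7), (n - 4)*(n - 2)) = 1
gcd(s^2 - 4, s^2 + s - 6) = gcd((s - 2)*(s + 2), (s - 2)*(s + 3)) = s - 2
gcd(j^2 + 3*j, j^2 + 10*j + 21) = j + 3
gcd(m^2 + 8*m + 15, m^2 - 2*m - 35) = m + 5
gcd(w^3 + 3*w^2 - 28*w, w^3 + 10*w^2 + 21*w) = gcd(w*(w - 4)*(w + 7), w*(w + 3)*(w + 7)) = w^2 + 7*w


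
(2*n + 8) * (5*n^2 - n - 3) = 10*n^3 + 38*n^2 - 14*n - 24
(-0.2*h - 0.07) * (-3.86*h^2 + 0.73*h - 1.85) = 0.772*h^3 + 0.1242*h^2 + 0.3189*h + 0.1295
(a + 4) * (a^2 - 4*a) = a^3 - 16*a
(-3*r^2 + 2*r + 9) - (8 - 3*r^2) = 2*r + 1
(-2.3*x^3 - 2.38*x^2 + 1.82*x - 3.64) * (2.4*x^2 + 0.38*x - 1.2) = -5.52*x^5 - 6.586*x^4 + 6.2236*x^3 - 5.1884*x^2 - 3.5672*x + 4.368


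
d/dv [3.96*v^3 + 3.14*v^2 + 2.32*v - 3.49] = 11.88*v^2 + 6.28*v + 2.32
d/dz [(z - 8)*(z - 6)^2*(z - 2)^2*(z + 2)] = 6*z^5 - 110*z^4 + 672*z^3 - 1392*z^2 - 224*z + 2208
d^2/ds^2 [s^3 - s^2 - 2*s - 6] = 6*s - 2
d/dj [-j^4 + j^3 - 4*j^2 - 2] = j*(-4*j^2 + 3*j - 8)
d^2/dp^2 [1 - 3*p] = 0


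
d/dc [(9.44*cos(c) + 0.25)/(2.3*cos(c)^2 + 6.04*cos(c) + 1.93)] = (21.712*cos(c)^2 + 1.15*cos(c) - 16.7092)*sin(c)/(5.29*cos(c)^4 + 27.784*cos(c)^3 + 45.3596*cos(c)^2 + 23.3144*cos(c) + 3.7249)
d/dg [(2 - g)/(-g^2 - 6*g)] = (-g^2 + 4*g + 12)/(g^2*(g^2 + 12*g + 36))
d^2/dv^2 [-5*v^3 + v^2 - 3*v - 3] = 2 - 30*v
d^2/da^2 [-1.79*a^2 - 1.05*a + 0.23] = -3.58000000000000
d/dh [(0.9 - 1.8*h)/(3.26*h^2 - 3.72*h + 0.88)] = (5.868*h^2 - 5.868*h + 1.764)/(10.6276*h^4 - 24.2544*h^3 + 19.576*h^2 - 6.5472*h + 0.7744)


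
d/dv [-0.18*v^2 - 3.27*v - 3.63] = -0.36*v - 3.27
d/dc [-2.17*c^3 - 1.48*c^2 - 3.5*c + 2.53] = -6.51*c^2 - 2.96*c - 3.5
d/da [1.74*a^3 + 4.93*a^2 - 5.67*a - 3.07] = 5.22*a^2 + 9.86*a - 5.67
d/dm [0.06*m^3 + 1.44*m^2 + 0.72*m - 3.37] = 0.18*m^2 + 2.88*m + 0.72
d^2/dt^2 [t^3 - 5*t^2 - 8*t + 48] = 6*t - 10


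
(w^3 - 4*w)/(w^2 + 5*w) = (w^2 - 4)/(w + 5)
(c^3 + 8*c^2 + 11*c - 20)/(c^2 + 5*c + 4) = (c^2 + 4*c - 5)/(c + 1)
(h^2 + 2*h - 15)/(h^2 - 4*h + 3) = (h + 5)/(h - 1)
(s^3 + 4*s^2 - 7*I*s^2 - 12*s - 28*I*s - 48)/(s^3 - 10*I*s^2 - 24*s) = (s^2 + s*(4 - 3*I) - 12*I)/(s*(s - 6*I))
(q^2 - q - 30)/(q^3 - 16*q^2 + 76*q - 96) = (q + 5)/(q^2 - 10*q + 16)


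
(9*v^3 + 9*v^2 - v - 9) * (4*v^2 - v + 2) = 36*v^5 + 27*v^4 + 5*v^3 - 17*v^2 + 7*v - 18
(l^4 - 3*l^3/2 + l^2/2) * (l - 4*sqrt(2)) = l^5 - 4*sqrt(2)*l^4 - 3*l^4/2 + l^3/2 + 6*sqrt(2)*l^3 - 2*sqrt(2)*l^2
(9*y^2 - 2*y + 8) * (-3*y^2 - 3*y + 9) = -27*y^4 - 21*y^3 + 63*y^2 - 42*y + 72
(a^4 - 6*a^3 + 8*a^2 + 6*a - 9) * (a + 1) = a^5 - 5*a^4 + 2*a^3 + 14*a^2 - 3*a - 9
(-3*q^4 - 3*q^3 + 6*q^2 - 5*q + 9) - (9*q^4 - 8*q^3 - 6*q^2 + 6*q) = -12*q^4 + 5*q^3 + 12*q^2 - 11*q + 9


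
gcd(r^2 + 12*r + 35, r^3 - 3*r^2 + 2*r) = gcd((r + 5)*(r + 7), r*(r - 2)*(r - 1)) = 1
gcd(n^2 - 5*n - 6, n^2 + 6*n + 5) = n + 1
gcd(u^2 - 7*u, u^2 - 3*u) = u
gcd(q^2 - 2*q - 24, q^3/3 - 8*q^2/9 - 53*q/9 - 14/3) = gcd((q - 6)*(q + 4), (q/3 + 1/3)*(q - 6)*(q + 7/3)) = q - 6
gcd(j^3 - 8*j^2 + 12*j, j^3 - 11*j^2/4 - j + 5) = j - 2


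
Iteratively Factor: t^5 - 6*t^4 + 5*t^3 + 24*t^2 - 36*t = (t)*(t^4 - 6*t^3 + 5*t^2 + 24*t - 36) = t*(t - 3)*(t^3 - 3*t^2 - 4*t + 12) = t*(t - 3)*(t + 2)*(t^2 - 5*t + 6) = t*(t - 3)*(t - 2)*(t + 2)*(t - 3)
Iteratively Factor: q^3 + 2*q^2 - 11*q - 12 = (q - 3)*(q^2 + 5*q + 4) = (q - 3)*(q + 4)*(q + 1)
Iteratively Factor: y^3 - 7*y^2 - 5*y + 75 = (y - 5)*(y^2 - 2*y - 15) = (y - 5)^2*(y + 3)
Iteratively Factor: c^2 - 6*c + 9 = (c - 3)*(c - 3)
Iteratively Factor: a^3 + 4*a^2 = (a)*(a^2 + 4*a) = a*(a + 4)*(a)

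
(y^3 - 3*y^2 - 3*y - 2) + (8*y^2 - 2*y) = y^3 + 5*y^2 - 5*y - 2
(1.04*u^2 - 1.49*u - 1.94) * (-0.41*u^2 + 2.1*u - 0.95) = -0.4264*u^4 + 2.7949*u^3 - 3.3216*u^2 - 2.6585*u + 1.843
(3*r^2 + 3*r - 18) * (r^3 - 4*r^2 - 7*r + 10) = 3*r^5 - 9*r^4 - 51*r^3 + 81*r^2 + 156*r - 180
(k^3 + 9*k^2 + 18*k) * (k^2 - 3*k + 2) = k^5 + 6*k^4 - 7*k^3 - 36*k^2 + 36*k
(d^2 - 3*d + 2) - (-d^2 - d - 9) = 2*d^2 - 2*d + 11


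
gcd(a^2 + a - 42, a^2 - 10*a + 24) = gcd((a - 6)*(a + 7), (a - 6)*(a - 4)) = a - 6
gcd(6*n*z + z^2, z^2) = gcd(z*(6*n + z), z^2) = z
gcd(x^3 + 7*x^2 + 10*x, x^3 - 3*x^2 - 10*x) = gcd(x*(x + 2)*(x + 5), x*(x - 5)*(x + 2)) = x^2 + 2*x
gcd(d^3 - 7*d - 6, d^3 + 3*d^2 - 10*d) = 1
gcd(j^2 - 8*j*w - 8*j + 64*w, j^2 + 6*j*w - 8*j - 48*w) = j - 8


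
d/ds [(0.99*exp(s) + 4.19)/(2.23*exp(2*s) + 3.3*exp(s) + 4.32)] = (-(0.99*exp(s) + 4.19)*(4.46*exp(s) + 3.3) + 2.2077*exp(2*s) + 3.267*exp(s) + 4.2768)*exp(s)/(2.23*exp(2*s) + 3.3*exp(s) + 4.32)^2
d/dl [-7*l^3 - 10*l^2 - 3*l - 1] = -21*l^2 - 20*l - 3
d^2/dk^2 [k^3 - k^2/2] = 6*k - 1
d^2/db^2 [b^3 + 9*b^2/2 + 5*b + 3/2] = 6*b + 9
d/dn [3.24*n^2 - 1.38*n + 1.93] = 6.48*n - 1.38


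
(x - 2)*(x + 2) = x^2 - 4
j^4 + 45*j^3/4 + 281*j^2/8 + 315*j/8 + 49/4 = (j + 1/2)*(j + 7/4)*(j + 2)*(j + 7)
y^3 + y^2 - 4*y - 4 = (y - 2)*(y + 1)*(y + 2)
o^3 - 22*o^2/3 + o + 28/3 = (o - 7)*(o - 4/3)*(o + 1)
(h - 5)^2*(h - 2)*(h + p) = h^4 + h^3*p - 12*h^3 - 12*h^2*p + 45*h^2 + 45*h*p - 50*h - 50*p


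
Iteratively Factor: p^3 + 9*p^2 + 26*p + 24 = (p + 4)*(p^2 + 5*p + 6) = (p + 3)*(p + 4)*(p + 2)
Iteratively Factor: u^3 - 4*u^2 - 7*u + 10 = (u - 1)*(u^2 - 3*u - 10) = (u - 5)*(u - 1)*(u + 2)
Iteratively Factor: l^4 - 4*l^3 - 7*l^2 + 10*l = (l - 5)*(l^3 + l^2 - 2*l) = (l - 5)*(l + 2)*(l^2 - l) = (l - 5)*(l - 1)*(l + 2)*(l)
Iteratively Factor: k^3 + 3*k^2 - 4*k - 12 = (k - 2)*(k^2 + 5*k + 6) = (k - 2)*(k + 3)*(k + 2)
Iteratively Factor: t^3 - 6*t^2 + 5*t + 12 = (t - 3)*(t^2 - 3*t - 4) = (t - 3)*(t + 1)*(t - 4)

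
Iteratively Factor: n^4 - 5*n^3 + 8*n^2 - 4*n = (n - 2)*(n^3 - 3*n^2 + 2*n) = (n - 2)*(n - 1)*(n^2 - 2*n) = n*(n - 2)*(n - 1)*(n - 2)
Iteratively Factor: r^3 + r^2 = (r)*(r^2 + r) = r*(r + 1)*(r)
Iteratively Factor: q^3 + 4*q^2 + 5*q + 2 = (q + 1)*(q^2 + 3*q + 2) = (q + 1)*(q + 2)*(q + 1)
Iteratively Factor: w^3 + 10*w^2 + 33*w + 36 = (w + 3)*(w^2 + 7*w + 12) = (w + 3)*(w + 4)*(w + 3)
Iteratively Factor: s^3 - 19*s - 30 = (s + 2)*(s^2 - 2*s - 15) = (s + 2)*(s + 3)*(s - 5)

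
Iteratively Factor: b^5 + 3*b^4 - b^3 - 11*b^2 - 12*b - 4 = (b + 1)*(b^4 + 2*b^3 - 3*b^2 - 8*b - 4) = (b + 1)^2*(b^3 + b^2 - 4*b - 4) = (b + 1)^3*(b^2 - 4) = (b - 2)*(b + 1)^3*(b + 2)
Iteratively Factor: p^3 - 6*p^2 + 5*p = (p)*(p^2 - 6*p + 5) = p*(p - 1)*(p - 5)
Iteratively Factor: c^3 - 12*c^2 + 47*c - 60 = (c - 5)*(c^2 - 7*c + 12) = (c - 5)*(c - 3)*(c - 4)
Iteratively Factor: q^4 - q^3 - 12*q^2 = (q)*(q^3 - q^2 - 12*q) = q^2*(q^2 - q - 12) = q^2*(q + 3)*(q - 4)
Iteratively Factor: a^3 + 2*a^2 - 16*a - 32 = (a - 4)*(a^2 + 6*a + 8) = (a - 4)*(a + 4)*(a + 2)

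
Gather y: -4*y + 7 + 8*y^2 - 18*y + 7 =8*y^2 - 22*y + 14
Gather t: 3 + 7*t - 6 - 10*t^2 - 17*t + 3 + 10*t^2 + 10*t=0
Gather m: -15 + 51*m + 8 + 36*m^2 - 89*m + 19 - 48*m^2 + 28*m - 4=-12*m^2 - 10*m + 8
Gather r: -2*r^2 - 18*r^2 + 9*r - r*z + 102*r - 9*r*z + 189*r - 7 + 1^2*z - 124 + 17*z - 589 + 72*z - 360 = -20*r^2 + r*(300 - 10*z) + 90*z - 1080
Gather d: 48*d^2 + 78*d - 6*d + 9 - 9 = 48*d^2 + 72*d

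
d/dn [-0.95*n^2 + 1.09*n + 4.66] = 1.09 - 1.9*n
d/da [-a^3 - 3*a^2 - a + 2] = -3*a^2 - 6*a - 1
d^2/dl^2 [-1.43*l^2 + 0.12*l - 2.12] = -2.86000000000000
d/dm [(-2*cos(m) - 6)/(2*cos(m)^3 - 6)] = (-3*(cos(m) + 3)*cos(m)^2 + cos(m)^3 - 3)*sin(m)/(cos(m)^3 - 3)^2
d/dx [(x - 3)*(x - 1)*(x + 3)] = 3*x^2 - 2*x - 9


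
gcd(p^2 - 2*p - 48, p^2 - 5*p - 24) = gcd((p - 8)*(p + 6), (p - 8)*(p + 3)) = p - 8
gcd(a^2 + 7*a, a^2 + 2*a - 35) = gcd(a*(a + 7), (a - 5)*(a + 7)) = a + 7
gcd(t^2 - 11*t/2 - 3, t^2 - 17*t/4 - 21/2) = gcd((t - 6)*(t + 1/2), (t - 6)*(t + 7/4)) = t - 6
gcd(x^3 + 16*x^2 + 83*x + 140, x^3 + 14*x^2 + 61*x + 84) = x^2 + 11*x + 28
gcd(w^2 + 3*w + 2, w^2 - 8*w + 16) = 1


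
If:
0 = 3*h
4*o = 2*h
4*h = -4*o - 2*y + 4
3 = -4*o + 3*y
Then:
No Solution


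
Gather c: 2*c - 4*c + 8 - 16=-2*c - 8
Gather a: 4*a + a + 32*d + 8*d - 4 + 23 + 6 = 5*a + 40*d + 25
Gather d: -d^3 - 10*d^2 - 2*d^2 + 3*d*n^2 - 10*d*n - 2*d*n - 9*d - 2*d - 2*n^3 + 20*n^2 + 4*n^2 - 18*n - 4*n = -d^3 - 12*d^2 + d*(3*n^2 - 12*n - 11) - 2*n^3 + 24*n^2 - 22*n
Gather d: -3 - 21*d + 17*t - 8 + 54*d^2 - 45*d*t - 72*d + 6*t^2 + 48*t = 54*d^2 + d*(-45*t - 93) + 6*t^2 + 65*t - 11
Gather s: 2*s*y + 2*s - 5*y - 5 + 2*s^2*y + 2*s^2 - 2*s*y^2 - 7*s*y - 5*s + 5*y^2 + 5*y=s^2*(2*y + 2) + s*(-2*y^2 - 5*y - 3) + 5*y^2 - 5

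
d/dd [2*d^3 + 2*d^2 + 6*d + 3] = 6*d^2 + 4*d + 6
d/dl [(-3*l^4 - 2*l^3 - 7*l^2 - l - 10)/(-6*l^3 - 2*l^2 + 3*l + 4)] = (18*l^6 + 12*l^5 - 65*l^4 - 72*l^3 - 227*l^2 - 96*l + 26)/(36*l^6 + 24*l^5 - 32*l^4 - 60*l^3 - 7*l^2 + 24*l + 16)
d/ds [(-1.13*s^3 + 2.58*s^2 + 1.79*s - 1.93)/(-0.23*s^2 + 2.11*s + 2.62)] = (0.2599*s^4 - 4.7686*s^3 - 3.0263*s^2 + 12.6314*s + 8.7621)/(0.0529*s^4 - 0.9706*s^3 + 3.2469*s^2 + 11.0564*s + 6.8644)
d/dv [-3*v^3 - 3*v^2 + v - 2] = -9*v^2 - 6*v + 1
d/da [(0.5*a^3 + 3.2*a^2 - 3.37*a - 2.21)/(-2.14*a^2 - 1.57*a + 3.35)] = (-1.07*a^4 - 1.57*a^3 - 7.2108*a^2 + 11.9812*a - 14.7592)/(4.5796*a^4 + 6.7196*a^3 - 11.8731*a^2 - 10.519*a + 11.2225)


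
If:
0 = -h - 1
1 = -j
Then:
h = -1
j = -1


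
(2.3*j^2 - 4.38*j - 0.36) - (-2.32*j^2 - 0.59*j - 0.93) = 4.62*j^2 - 3.79*j + 0.57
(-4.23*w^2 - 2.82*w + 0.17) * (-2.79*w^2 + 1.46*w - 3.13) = 11.8017*w^4 + 1.692*w^3 + 8.6484*w^2 + 9.0748*w - 0.5321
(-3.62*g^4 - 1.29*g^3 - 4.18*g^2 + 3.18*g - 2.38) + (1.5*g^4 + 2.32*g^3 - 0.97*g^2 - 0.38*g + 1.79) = -2.12*g^4 + 1.03*g^3 - 5.15*g^2 + 2.8*g - 0.59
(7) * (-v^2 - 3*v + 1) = -7*v^2 - 21*v + 7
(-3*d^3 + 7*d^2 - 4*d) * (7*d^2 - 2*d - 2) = -21*d^5 + 55*d^4 - 36*d^3 - 6*d^2 + 8*d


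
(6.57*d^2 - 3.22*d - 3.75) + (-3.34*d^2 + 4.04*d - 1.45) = 3.23*d^2 + 0.82*d - 5.2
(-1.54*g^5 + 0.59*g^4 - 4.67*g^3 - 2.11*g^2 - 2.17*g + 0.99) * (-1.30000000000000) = 2.002*g^5 - 0.767*g^4 + 6.071*g^3 + 2.743*g^2 + 2.821*g - 1.287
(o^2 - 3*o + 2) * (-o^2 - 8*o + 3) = -o^4 - 5*o^3 + 25*o^2 - 25*o + 6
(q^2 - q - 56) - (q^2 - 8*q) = 7*q - 56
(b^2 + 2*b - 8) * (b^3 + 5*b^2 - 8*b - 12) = b^5 + 7*b^4 - 6*b^3 - 68*b^2 + 40*b + 96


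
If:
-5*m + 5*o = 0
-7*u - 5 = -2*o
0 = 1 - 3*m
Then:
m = 1/3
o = 1/3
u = -13/21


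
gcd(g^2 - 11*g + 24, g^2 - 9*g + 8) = g - 8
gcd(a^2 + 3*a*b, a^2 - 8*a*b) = a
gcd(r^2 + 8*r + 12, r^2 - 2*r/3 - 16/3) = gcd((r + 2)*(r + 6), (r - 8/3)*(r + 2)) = r + 2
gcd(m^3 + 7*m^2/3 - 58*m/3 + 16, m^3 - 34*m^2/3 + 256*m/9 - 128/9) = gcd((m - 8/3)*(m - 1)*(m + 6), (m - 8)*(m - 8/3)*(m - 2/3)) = m - 8/3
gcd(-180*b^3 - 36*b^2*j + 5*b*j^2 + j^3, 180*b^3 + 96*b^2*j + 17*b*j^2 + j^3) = 30*b^2 + 11*b*j + j^2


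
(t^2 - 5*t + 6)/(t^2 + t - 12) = (t - 2)/(t + 4)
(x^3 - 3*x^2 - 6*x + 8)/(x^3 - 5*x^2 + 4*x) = (x + 2)/x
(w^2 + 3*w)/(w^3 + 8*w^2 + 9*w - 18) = w/(w^2 + 5*w - 6)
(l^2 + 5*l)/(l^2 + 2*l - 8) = l*(l + 5)/(l^2 + 2*l - 8)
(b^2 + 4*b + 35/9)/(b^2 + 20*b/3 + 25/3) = (b + 7/3)/(b + 5)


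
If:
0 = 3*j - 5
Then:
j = 5/3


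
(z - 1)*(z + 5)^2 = z^3 + 9*z^2 + 15*z - 25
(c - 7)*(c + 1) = c^2 - 6*c - 7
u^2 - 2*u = u*(u - 2)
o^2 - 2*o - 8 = (o - 4)*(o + 2)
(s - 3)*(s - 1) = s^2 - 4*s + 3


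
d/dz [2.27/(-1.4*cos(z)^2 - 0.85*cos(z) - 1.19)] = -(6.356*cos(z) + 1.9295)*sin(z)/(1.4*cos(z)^2 + 0.85*cos(z) + 1.19)^2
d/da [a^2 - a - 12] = 2*a - 1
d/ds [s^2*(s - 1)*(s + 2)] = s*(4*s^2 + 3*s - 4)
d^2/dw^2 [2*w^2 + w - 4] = 4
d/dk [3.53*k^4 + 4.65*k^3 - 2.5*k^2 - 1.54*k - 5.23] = 14.12*k^3 + 13.95*k^2 - 5.0*k - 1.54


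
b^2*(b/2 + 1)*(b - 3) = b^4/2 - b^3/2 - 3*b^2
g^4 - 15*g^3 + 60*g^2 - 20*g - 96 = (g - 8)*(g - 6)*(g - 2)*(g + 1)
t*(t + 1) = t^2 + t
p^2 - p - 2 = (p - 2)*(p + 1)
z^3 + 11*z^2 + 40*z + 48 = (z + 3)*(z + 4)^2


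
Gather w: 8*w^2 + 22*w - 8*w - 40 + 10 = 8*w^2 + 14*w - 30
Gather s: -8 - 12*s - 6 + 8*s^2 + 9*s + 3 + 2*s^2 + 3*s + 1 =10*s^2 - 10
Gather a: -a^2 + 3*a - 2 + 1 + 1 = -a^2 + 3*a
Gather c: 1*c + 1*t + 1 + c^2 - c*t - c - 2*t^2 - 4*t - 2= c^2 - c*t - 2*t^2 - 3*t - 1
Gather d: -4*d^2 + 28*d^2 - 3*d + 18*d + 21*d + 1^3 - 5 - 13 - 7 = 24*d^2 + 36*d - 24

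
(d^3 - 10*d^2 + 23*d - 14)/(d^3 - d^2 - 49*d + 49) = (d - 2)/(d + 7)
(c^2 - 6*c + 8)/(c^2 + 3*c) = (c^2 - 6*c + 8)/(c*(c + 3))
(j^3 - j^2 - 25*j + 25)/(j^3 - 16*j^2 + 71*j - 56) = (j^2 - 25)/(j^2 - 15*j + 56)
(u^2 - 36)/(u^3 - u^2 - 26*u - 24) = (u + 6)/(u^2 + 5*u + 4)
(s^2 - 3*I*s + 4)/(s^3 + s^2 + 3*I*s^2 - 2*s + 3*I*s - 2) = (s - 4*I)/(s^2 + s*(1 + 2*I) + 2*I)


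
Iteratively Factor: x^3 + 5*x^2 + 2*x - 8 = (x - 1)*(x^2 + 6*x + 8) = (x - 1)*(x + 2)*(x + 4)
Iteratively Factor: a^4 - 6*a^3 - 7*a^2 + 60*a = (a + 3)*(a^3 - 9*a^2 + 20*a) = a*(a + 3)*(a^2 - 9*a + 20) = a*(a - 5)*(a + 3)*(a - 4)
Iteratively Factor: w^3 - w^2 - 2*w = (w)*(w^2 - w - 2) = w*(w + 1)*(w - 2)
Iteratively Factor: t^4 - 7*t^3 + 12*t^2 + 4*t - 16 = (t + 1)*(t^3 - 8*t^2 + 20*t - 16) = (t - 2)*(t + 1)*(t^2 - 6*t + 8) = (t - 4)*(t - 2)*(t + 1)*(t - 2)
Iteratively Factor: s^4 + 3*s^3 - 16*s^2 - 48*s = (s + 3)*(s^3 - 16*s) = (s - 4)*(s + 3)*(s^2 + 4*s) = s*(s - 4)*(s + 3)*(s + 4)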